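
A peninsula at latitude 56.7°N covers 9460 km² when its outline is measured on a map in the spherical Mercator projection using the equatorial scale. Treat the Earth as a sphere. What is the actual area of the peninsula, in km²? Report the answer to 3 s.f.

2850 km²

For Mercator, h = k = sec φ (a conformal cylindrical projection has a single point scale, 1/cos φ).
Areal scale = k² = sec²φ = 1/cos²(56.7°) = 1/0.5490² = 3.318.
True area = apparent / (areal scale) = 9460 / 3.318 ≈ 2850 km².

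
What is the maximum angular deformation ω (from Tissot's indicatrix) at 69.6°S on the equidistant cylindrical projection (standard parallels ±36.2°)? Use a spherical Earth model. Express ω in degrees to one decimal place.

In the equirectangular projection with standard parallel φ₀ = 36.2° (x = Rλ cos φ₀, y = Rφ), meridians are true-scale (h = 1) and the parallel scale is k = cos φ₀ / cos φ.
At 69.6°: h = 1.000, k = 2.315; principal scales a = 2.315, b = 1.000.
sin(ω/2) = (a − b)/(a + b) = 1.315/3.315 = 0.3967, so ω = 2 arcsin(0.3967) ≈ 46.7°.

46.7°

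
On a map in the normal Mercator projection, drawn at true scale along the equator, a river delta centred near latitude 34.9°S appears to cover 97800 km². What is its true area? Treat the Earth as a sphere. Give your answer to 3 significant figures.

The Mercator projection is conformal; its linear scale factor is the same in every direction and equals sec φ = 1/cos φ.
Areal scale = k² = sec²φ = 1/cos²(34.9°) = 1/0.8202² = 1.487.
True area = apparent / (areal scale) = 97800 / 1.487 ≈ 65800 km².

65800 km²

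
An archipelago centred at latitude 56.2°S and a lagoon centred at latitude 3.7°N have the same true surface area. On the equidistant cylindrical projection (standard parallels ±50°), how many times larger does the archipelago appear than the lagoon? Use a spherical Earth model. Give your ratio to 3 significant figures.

The equidistant cylindrical projection with φ₀ = 50° has h = 1 (meridians true) and k = cos φ₀ / cos φ along parallels.
Areal scale at 56.2°: h·k = 1.000 × 1.155 = 1.155.
Areal scale at 3.7°: h·k = 1.000 × 0.6441 = 0.6441.
Ratio = 1.155/0.6441 ≈ 1.79.

1.79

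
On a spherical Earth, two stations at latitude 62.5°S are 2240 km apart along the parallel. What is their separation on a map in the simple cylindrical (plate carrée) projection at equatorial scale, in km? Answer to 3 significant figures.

4850 km

In the plate carrée (x = Rλ, y = Rφ), meridians are true-scale (h = 1) and parallels are stretched by k = sec φ.
Along the parallel, k = sec 62.5° = 1/0.4617 = 2.166.
Map distance = 2240 × 2.166 ≈ 4850 km.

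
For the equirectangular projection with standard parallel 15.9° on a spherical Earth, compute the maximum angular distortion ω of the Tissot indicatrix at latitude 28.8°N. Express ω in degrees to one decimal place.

In the equirectangular projection with standard parallel φ₀ = 15.9° (x = Rλ cos φ₀, y = Rφ), meridians are true-scale (h = 1) and the parallel scale is k = cos φ₀ / cos φ.
At 28.8°: h = 1.000, k = 1.097; principal scales a = 1.097, b = 1.000.
sin(ω/2) = (a − b)/(a + b) = 0.09749/2.097 = 0.04648, so ω = 2 arcsin(0.04648) ≈ 5.3°.

5.3°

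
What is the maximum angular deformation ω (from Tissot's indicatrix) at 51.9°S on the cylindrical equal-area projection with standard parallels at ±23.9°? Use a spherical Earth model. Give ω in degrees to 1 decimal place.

A cylindrical equal-area projection with standard parallel φ₀ has meridian scale h = cos φ / cos φ₀ and parallel scale k = cos φ₀ / cos φ (so areas are preserved, h·k = 1).
At 51.9°: h = 0.6749, k = 1.482; principal scales a = 1.482, b = 0.6749.
sin(ω/2) = (a − b)/(a + b) = 0.8068/2.157 = 0.3741, so ω = 2 arcsin(0.3741) ≈ 43.9°.

43.9°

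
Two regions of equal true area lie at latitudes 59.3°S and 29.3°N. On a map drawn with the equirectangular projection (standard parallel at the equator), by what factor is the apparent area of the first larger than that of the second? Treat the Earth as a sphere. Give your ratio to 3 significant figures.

In the plate carrée (x = Rλ, y = Rφ), meridians are true-scale (h = 1) and parallels are stretched by k = sec φ.
Areal scale at 59.3°: h·k = 1.000 × 1.959 = 1.959.
Areal scale at 29.3°: h·k = 1.000 × 1.147 = 1.147.
Ratio = 1.959/1.147 ≈ 1.71.

1.71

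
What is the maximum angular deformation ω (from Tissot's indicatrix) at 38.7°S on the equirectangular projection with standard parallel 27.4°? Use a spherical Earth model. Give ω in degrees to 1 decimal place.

With standard parallel φ₀ = 27.4°, the equirectangular projection gives x = Rλ cos φ₀, y = Rφ, so h = 1 and k = cos 27.4° / cos φ.
At 38.7°: h = 1.000, k = 1.138; principal scales a = 1.138, b = 1.000.
sin(ω/2) = (a − b)/(a + b) = 0.1376/2.138 = 0.06437, so ω = 2 arcsin(0.06437) ≈ 7.4°.

7.4°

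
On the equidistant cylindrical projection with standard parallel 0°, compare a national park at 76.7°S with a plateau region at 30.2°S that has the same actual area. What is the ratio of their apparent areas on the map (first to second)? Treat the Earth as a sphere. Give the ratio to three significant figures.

Plate carrée maps x = Rλ, y = Rφ. The meridian scale is h = 1 and the parallel scale is k = 1/cos φ = sec φ.
Areal scale at 76.7°: h·k = 1.000 × 4.347 = 4.347.
Areal scale at 30.2°: h·k = 1.000 × 1.157 = 1.157.
Ratio = 4.347/1.157 ≈ 3.76.

3.76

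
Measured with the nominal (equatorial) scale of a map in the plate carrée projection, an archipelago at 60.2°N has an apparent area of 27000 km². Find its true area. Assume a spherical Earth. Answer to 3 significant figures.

Plate carrée maps x = Rλ, y = Rφ. The meridian scale is h = 1 and the parallel scale is k = 1/cos φ = sec φ.
Areal scale = h·k = 1 × sec φ; at 60.2°, h = 1.000, k = 2.012, so h·k = 2.012.
True area = apparent / (areal scale) = 27000 / 2.012 ≈ 13400 km².

13400 km²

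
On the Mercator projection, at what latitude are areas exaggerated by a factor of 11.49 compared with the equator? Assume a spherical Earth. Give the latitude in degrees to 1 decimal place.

Mercator areal scale is sec²φ.
sec²φ = 11.49  ⇒  cos²φ = 0.08703  ⇒  cos φ = 0.2950.
φ = arccos(0.2950) ≈ 72.8°.

72.8°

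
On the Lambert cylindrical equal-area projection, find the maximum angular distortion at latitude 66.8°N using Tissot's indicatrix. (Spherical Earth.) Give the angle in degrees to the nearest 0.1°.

The Lambert cylindrical equal-area projection is the cylindrical equal-area projection with its standard parallel at the equator (φ₀ = 0). For cylindrical equal-area with standard parallel φ₀, h = cos φ / cos φ₀ and k = cos φ₀ / cos φ, so h·k = 1.
At 66.8°: h = 0.3939, k = 2.538; principal scales a = 2.538, b = 0.3939.
sin(ω/2) = (a − b)/(a + b) = 2.145/2.932 = 0.7313, so ω = 2 arcsin(0.7313) ≈ 94.0°.

94.0°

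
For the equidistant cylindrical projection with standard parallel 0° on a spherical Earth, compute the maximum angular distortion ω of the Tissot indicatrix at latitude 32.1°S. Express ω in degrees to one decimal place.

9.5°

Plate carrée maps x = Rλ, y = Rφ. The meridian scale is h = 1 and the parallel scale is k = 1/cos φ = sec φ.
At 32.1°: h = 1.000, k = 1.180; principal scales a = 1.180, b = 1.000.
sin(ω/2) = (a − b)/(a + b) = 0.1805/2.180 = 0.08277, so ω = 2 arcsin(0.08277) ≈ 9.5°.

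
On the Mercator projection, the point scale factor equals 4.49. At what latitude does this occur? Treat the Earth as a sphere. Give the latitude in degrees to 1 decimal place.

Mercator scale is k = sec φ = 1/cos φ.
1/cos φ = 4.49  ⇒  cos φ = 0.2227  ⇒  φ = arccos(0.2227) ≈ 77.1°.

77.1°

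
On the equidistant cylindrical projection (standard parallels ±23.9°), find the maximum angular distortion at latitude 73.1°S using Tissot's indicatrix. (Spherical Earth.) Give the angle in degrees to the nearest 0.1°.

The equidistant cylindrical projection with φ₀ = 23.9° has h = 1 (meridians true) and k = cos φ₀ / cos φ along parallels.
At 73.1°: h = 1.000, k = 3.145; principal scales a = 3.145, b = 1.000.
sin(ω/2) = (a − b)/(a + b) = 2.145/4.145 = 0.5175, so ω = 2 arcsin(0.5175) ≈ 62.3°.

62.3°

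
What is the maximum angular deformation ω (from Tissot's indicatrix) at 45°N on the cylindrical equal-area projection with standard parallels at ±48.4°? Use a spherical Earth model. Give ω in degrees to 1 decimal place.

A cylindrical equal-area projection with standard parallel φ₀ has meridian scale h = cos φ / cos φ₀ and parallel scale k = cos φ₀ / cos φ (so areas are preserved, h·k = 1).
At 45°: h = 1.065, k = 0.9389; principal scales a = 1.065, b = 0.9389.
sin(ω/2) = (a − b)/(a + b) = 0.1261/2.004 = 0.06293, so ω = 2 arcsin(0.06293) ≈ 7.2°.

7.2°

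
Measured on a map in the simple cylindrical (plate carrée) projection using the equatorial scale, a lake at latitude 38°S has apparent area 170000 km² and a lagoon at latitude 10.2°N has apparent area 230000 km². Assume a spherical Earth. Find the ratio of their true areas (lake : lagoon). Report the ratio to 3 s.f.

0.592

Plate carrée has h = 1 and k = sec φ, giving areal scale sec φ; true area = (apparent area) · cos φ.
True area of lake: 170000 × cos(38°) = 170000 × 0.7880 = 134000 km².
True area of lagoon: 230000 × cos(10.2°) = 230000 × 0.9842 = 226400 km².
Ratio = 134000 / 226400 ≈ 0.592.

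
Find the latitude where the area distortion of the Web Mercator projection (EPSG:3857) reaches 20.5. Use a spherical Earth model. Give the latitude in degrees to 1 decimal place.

Mercator areal scale is sec²φ.
sec²φ = 20.5  ⇒  cos²φ = 0.04878  ⇒  cos φ = 0.2209.
φ = arccos(0.2209) ≈ 77.2°.

77.2°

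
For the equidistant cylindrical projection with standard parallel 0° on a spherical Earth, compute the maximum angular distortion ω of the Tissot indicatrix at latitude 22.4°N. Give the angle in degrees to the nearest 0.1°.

4.5°

Plate carrée maps x = Rλ, y = Rφ. The meridian scale is h = 1 and the parallel scale is k = 1/cos φ = sec φ.
At 22.4°: h = 1.000, k = 1.082; principal scales a = 1.082, b = 1.000.
sin(ω/2) = (a − b)/(a + b) = 0.08161/2.082 = 0.03921, so ω = 2 arcsin(0.03921) ≈ 4.5°.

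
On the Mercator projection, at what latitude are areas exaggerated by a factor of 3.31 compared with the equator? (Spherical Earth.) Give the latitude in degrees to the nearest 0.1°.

Mercator areal scale is sec²φ.
sec²φ = 3.31  ⇒  cos²φ = 0.3021  ⇒  cos φ = 0.5496.
φ = arccos(0.5496) ≈ 56.7°.

56.7°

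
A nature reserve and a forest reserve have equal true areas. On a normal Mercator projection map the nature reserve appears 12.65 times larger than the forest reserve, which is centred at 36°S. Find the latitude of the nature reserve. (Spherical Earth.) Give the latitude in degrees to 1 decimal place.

76.9°

For equal true areas on Mercator, apparent areas scale as sec²φ, so the ratio is cos²φ₂ / cos²φ₁.
cos²φ₂ / cos²φ₁ = 12.65  ⇒  cos φ₁ = cos 36° / √12.65 = 0.8090/3.557 = 0.2275.
φ₁ = arccos(0.2275) ≈ 76.9°.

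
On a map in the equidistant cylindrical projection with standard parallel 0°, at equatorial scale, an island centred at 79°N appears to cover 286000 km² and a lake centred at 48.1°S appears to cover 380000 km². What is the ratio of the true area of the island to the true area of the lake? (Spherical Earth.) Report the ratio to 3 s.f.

On the plate carrée, areal scale = h·k = 1 × sec φ, so true area = apparent × cos φ.
True area of island: 286000 × cos(79°) = 286000 × 0.1908 = 54570 km².
True area of lake: 380000 × cos(48.1°) = 380000 × 0.6678 = 253800 km².
Ratio = 54570 / 253800 ≈ 0.215.

0.215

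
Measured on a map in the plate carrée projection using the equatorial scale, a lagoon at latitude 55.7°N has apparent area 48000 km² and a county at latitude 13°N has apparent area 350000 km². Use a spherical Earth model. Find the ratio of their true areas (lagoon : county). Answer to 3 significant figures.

0.0793

Plate carrée has h = 1 and k = sec φ, giving areal scale sec φ; true area = (apparent area) · cos φ.
True area of lagoon: 48000 × cos(55.7°) = 48000 × 0.5635 = 27050 km².
True area of county: 350000 × cos(13°) = 350000 × 0.9744 = 341000 km².
Ratio = 27050 / 341000 ≈ 0.0793.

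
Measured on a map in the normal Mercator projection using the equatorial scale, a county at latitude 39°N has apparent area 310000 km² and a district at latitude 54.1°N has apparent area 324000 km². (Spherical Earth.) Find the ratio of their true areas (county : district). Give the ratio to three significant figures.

Since Mercator area scale is 1/cos²φ, the true area equals the apparent area multiplied by cos²φ.
True area of county: 310000 × cos²(39°) = 310000 × 0.6040 = 187200 km².
True area of district: 324000 × cos²(54.1°) = 324000 × 0.3438 = 111400 km².
Ratio = 187200 / 111400 ≈ 1.68.

1.68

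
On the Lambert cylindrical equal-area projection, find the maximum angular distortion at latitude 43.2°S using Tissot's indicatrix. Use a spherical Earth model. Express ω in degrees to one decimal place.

The Lambert cylindrical equal-area projection is the cylindrical equal-area projection with its standard parallel at the equator (φ₀ = 0). A cylindrical equal-area projection with standard parallel φ₀ has meridian scale h = cos φ / cos φ₀ and parallel scale k = cos φ₀ / cos φ (so areas are preserved, h·k = 1).
At 43.2°: h = 0.7290, k = 1.372; principal scales a = 1.372, b = 0.7290.
sin(ω/2) = (a − b)/(a + b) = 0.6428/2.101 = 0.3060, so ω = 2 arcsin(0.3060) ≈ 35.6°.

35.6°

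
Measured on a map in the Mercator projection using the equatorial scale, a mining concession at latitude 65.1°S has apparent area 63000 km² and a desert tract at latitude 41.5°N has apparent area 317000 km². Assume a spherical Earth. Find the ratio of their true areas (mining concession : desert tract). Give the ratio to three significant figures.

0.0628

Since Mercator area scale is 1/cos²φ, the true area equals the apparent area multiplied by cos²φ.
True area of mining concession: 63000 × cos²(65.1°) = 63000 × 0.1773 = 11170 km².
True area of desert tract: 317000 × cos²(41.5°) = 317000 × 0.5609 = 177800 km².
Ratio = 11170 / 177800 ≈ 0.0628.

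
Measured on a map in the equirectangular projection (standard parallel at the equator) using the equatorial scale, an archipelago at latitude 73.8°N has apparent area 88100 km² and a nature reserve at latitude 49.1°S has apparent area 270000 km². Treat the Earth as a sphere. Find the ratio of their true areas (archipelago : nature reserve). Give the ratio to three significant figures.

0.139

On the plate carrée, areal scale = h·k = 1 × sec φ, so true area = apparent × cos φ.
True area of archipelago: 88100 × cos(73.8°) = 88100 × 0.2790 = 24580 km².
True area of nature reserve: 270000 × cos(49.1°) = 270000 × 0.6547 = 176800 km².
Ratio = 24580 / 176800 ≈ 0.139.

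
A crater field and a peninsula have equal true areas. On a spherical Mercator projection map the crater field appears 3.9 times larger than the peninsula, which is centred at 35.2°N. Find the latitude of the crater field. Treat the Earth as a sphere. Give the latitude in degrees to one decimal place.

65.6°

On Mercator, (apparent₁)/(apparent₂) = sec²φ₁ / sec²φ₂ when true areas are equal.
cos²φ₂ / cos²φ₁ = 3.9  ⇒  cos φ₁ = cos 35.2° / √3.9 = 0.8171/1.975 = 0.4138.
φ₁ = arccos(0.4138) ≈ 65.6°.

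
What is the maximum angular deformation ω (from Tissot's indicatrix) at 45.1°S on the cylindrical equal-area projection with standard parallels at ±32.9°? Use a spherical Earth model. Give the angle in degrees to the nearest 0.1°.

A cylindrical equal-area projection with standard parallel φ₀ has meridian scale h = cos φ / cos φ₀ and parallel scale k = cos φ₀ / cos φ (so areas are preserved, h·k = 1).
At 45.1°: h = 0.8407, k = 1.189; principal scales a = 1.189, b = 0.8407.
sin(ω/2) = (a − b)/(a + b) = 0.3488/2.030 = 0.1718, so ω = 2 arcsin(0.1718) ≈ 19.8°.

19.8°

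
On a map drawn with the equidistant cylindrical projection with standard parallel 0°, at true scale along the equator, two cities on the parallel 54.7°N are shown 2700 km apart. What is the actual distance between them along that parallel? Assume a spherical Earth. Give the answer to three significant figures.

1560 km

For the equirectangular projection with φ₀ = 0 (plate carrée), h = 1 along meridians and k = sec φ along parallels.
Along the parallel at 54.7°, map distances are exaggerated by k = sec 54.7° = 1.731.
True distance = 2700 / 1.731 = 2700 × cos 54.7° ≈ 1560 km.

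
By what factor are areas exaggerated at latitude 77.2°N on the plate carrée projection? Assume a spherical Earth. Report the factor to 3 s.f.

For the equirectangular projection with φ₀ = 0 (plate carrée), h = 1 along meridians and k = sec φ along parallels.
Areal scale = h·k = 1 × sec φ; at 77.2°, h = 1.000, k = 4.514, so h·k = 4.514.

4.51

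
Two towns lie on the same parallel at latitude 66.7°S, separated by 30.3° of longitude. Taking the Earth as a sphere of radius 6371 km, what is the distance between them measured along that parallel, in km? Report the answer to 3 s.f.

Arc length along a parallel = R cos φ · Δλ (with Δλ in radians).
= 6371 × cos 66.7° × (30.3° × π/180) = 6371 × 0.3955 × 0.5288 ≈ 1330 km.

1330 km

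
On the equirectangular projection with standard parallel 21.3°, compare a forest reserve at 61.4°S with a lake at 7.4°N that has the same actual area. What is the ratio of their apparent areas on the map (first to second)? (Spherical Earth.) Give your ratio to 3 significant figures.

With standard parallel φ₀ = 21.3°, the equirectangular projection gives x = Rλ cos φ₀, y = Rφ, so h = 1 and k = cos 21.3° / cos φ.
Areal scale at 61.4°: h·k = 1.000 × 1.946 = 1.946.
Areal scale at 7.4°: h·k = 1.000 × 0.9395 = 0.9395.
Ratio = 1.946/0.9395 ≈ 2.07.

2.07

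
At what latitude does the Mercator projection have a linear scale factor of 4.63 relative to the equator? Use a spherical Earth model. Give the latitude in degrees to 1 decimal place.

Mercator scale is k = sec φ = 1/cos φ.
1/cos φ = 4.63  ⇒  cos φ = 0.2160  ⇒  φ = arccos(0.2160) ≈ 77.5°.

77.5°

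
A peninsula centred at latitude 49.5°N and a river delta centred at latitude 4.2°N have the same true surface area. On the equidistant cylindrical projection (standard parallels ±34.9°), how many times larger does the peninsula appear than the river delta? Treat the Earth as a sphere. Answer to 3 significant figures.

With standard parallel φ₀ = 34.9°, the equirectangular projection gives x = Rλ cos φ₀, y = Rφ, so h = 1 and k = cos 34.9° / cos φ.
Areal scale at 49.5°: h·k = 1.000 × 1.263 = 1.263.
Areal scale at 4.2°: h·k = 1.000 × 0.8224 = 0.8224.
Ratio = 1.263/0.8224 ≈ 1.54.

1.54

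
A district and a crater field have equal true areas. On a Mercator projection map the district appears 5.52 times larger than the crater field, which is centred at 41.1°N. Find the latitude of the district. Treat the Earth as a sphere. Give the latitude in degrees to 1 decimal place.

Mercator areal scale is sec²φ, so apparent-area ratio = sec²φ₁ / sec²φ₂ = cos²φ₂ / cos²φ₁.
cos²φ₂ / cos²φ₁ = 5.52  ⇒  cos φ₁ = cos 41.1° / √5.52 = 0.7536/2.349 = 0.3207.
φ₁ = arccos(0.3207) ≈ 71.3°.

71.3°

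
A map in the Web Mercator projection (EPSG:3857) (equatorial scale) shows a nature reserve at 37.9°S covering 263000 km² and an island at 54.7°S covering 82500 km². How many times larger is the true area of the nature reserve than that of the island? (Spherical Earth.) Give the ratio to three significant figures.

5.94

Since Mercator area scale is 1/cos²φ, the true area equals the apparent area multiplied by cos²φ.
True area of nature reserve: 263000 × cos²(37.9°) = 263000 × 0.6227 = 163800 km².
True area of island: 82500 × cos²(54.7°) = 82500 × 0.3339 = 27550 km².
Ratio = 163800 / 27550 ≈ 5.94.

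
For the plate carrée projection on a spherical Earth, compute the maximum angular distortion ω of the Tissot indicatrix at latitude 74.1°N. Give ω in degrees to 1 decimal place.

For the equirectangular projection with φ₀ = 0 (plate carrée), h = 1 along meridians and k = sec φ along parallels.
At 74.1°: h = 1.000, k = 3.650; principal scales a = 3.650, b = 1.000.
sin(ω/2) = (a − b)/(a + b) = 2.650/4.650 = 0.5699, so ω = 2 arcsin(0.5699) ≈ 69.5°.

69.5°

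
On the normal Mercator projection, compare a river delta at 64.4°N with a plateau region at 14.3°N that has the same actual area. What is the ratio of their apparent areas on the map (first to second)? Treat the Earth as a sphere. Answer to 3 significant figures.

Mercator is conformal with k = sec φ, so areal scale = k² = sec²φ.
At 64.4°: sec²(64.4°) = 1/0.4321² = 5.356.
At 14.3°: sec²(14.3°) = 1/0.9690² = 1.065.
Ratio = 5.356/1.065 = cos²(14.3°)/cos²(64.4°) ≈ 5.03.

5.03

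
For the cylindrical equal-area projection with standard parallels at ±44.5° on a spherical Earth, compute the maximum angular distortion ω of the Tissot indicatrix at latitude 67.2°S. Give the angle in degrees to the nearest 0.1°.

65.9°

A cylindrical equal-area projection with standard parallel φ₀ has meridian scale h = cos φ / cos φ₀ and parallel scale k = cos φ₀ / cos φ (so areas are preserved, h·k = 1).
At 67.2°: h = 0.5433, k = 1.841; principal scales a = 1.841, b = 0.5433.
sin(ω/2) = (a − b)/(a + b) = 1.297/2.384 = 0.5442, so ω = 2 arcsin(0.5442) ≈ 65.9°.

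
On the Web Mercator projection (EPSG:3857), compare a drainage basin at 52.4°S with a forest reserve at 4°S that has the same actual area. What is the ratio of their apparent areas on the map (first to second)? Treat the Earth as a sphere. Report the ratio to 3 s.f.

Mercator is conformal with k = sec φ, so areal scale = k² = sec²φ.
At 52.4°: sec²(52.4°) = 1/0.6101² = 2.686.
At 4°: sec²(4°) = 1/0.9976² = 1.005.
Ratio = 2.686/1.005 = cos²(4°)/cos²(52.4°) ≈ 2.67.

2.67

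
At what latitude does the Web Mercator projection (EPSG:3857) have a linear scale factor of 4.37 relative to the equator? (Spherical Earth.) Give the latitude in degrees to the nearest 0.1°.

Mercator scale is k = sec φ = 1/cos φ.
1/cos φ = 4.37  ⇒  cos φ = 0.2288  ⇒  φ = arccos(0.2288) ≈ 76.8°.

76.8°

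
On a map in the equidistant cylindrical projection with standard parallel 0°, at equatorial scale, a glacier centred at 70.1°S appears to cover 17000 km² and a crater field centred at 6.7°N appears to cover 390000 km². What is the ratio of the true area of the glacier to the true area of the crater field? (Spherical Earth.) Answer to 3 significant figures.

On the plate carrée, areal scale = h·k = 1 × sec φ, so true area = apparent × cos φ.
True area of glacier: 17000 × cos(70.1°) = 17000 × 0.3404 = 5786 km².
True area of crater field: 390000 × cos(6.7°) = 390000 × 0.9932 = 387300 km².
Ratio = 5786 / 387300 ≈ 0.0149.

0.0149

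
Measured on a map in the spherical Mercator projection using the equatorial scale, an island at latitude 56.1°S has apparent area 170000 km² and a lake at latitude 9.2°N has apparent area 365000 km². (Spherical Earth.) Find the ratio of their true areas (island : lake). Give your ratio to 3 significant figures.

Mercator's areal exaggeration is sec²φ; hence true area = (apparent area) · cos²φ.
True area of island: 170000 × cos²(56.1°) = 170000 × 0.3111 = 52880 km².
True area of lake: 365000 × cos²(9.2°) = 365000 × 0.9744 = 355700 km².
Ratio = 52880 / 355700 ≈ 0.149.

0.149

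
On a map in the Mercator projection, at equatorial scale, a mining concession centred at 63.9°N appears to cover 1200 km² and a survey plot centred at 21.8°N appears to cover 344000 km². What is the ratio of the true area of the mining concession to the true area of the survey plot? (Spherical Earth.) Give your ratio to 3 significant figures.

On Mercator the areal scale is sec²φ, so true area = apparent × cos²φ.
True area of mining concession: 1200 × cos²(63.9°) = 1200 × 0.1935 = 232.3 km².
True area of survey plot: 344000 × cos²(21.8°) = 344000 × 0.8621 = 296600 km².
Ratio = 232.3 / 296600 ≈ 0.000783.

0.000783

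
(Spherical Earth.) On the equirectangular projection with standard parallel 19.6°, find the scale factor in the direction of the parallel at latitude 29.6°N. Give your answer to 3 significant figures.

1.08

With standard parallel φ₀ = 19.6°, the equirectangular projection gives x = Rλ cos φ₀, y = Rφ, so h = 1 and k = cos 19.6° / cos φ.
k = cos 19.6° / cos 29.6° = 0.9421/0.8695 = 1.083.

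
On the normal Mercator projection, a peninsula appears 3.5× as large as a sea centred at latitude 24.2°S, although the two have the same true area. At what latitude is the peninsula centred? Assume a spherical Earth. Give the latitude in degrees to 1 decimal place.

60.8°

For equal true areas on Mercator, apparent areas scale as sec²φ, so the ratio is cos²φ₂ / cos²φ₁.
cos²φ₂ / cos²φ₁ = 3.5  ⇒  cos φ₁ = cos 24.2° / √3.5 = 0.9121/1.871 = 0.4875.
φ₁ = arccos(0.4875) ≈ 60.8°.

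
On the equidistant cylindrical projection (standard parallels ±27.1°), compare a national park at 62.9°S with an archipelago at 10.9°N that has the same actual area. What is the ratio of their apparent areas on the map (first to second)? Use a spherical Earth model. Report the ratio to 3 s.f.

With standard parallel φ₀ = 27.1°, the equirectangular projection gives x = Rλ cos φ₀, y = Rφ, so h = 1 and k = cos 27.1° / cos φ.
Areal scale at 62.9°: h·k = 1.000 × 1.954 = 1.954.
Areal scale at 10.9°: h·k = 1.000 × 0.9066 = 0.9066.
Ratio = 1.954/0.9066 ≈ 2.16.

2.16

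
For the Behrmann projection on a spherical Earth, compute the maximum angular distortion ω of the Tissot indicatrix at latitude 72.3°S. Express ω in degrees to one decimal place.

102.6°

The Behrmann projection is cylindrical equal-area with φ₀ = 30°. Cylindrical equal-area (φ₀ = 30°): h = cos φ / cos 30° along meridians, k = cos 30° / cos φ along parallels; h·k = 1.
At 72.3°: h = 0.3511, k = 2.848; principal scales a = 2.848, b = 0.3511.
sin(ω/2) = (a − b)/(a + b) = 2.497/3.200 = 0.7806, so ω = 2 arcsin(0.7806) ≈ 102.6°.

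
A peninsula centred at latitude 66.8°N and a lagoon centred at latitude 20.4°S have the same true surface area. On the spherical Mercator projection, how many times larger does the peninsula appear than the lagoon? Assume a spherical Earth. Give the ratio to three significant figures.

Mercator areal scale is sec²φ.
At 66.8°: sec²(66.8°) = 1/0.3939² = 6.444.
At 20.4°: sec²(20.4°) = 1/0.9373² = 1.138.
Ratio = 6.444/1.138 = cos²(20.4°)/cos²(66.8°) ≈ 5.66.

5.66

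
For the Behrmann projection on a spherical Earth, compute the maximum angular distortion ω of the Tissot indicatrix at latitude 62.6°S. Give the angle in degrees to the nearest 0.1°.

Behrmann is a cylindrical equal-area projection with standard parallels at ±30°. Cylindrical equal-area (φ₀ = 30°): h = cos φ / cos 30° along meridians, k = cos 30° / cos φ along parallels; h·k = 1.
At 62.6°: h = 0.5314, k = 1.882; principal scales a = 1.882, b = 0.5314.
sin(ω/2) = (a − b)/(a + b) = 1.350/2.413 = 0.5596, so ω = 2 arcsin(0.5596) ≈ 68.1°.

68.1°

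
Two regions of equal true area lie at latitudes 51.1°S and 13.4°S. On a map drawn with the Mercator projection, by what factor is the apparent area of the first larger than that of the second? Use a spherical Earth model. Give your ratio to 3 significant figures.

2.40

Mercator is conformal with k = sec φ, so areal scale = k² = sec²φ.
At 51.1°: sec²(51.1°) = 1/0.6280² = 2.536.
At 13.4°: sec²(13.4°) = 1/0.9728² = 1.057.
Ratio = 2.536/1.057 = cos²(13.4°)/cos²(51.1°) ≈ 2.40.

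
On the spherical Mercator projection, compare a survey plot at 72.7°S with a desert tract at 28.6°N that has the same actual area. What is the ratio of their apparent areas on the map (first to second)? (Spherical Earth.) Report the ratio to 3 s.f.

8.72

Mercator is conformal with k = sec φ, so areal scale = k² = sec²φ.
At 72.7°: sec²(72.7°) = 1/0.2974² = 11.31.
At 28.6°: sec²(28.6°) = 1/0.8780² = 1.297.
Ratio = 11.31/1.297 = cos²(28.6°)/cos²(72.7°) ≈ 8.72.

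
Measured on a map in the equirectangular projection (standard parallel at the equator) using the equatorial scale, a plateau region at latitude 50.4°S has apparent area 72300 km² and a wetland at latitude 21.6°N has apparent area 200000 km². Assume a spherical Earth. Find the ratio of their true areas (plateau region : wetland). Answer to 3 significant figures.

On the plate carrée, areal scale = h·k = 1 × sec φ, so true area = apparent × cos φ.
True area of plateau region: 72300 × cos(50.4°) = 72300 × 0.6374 = 46090 km².
True area of wetland: 200000 × cos(21.6°) = 200000 × 0.9298 = 186000 km².
Ratio = 46090 / 186000 ≈ 0.248.

0.248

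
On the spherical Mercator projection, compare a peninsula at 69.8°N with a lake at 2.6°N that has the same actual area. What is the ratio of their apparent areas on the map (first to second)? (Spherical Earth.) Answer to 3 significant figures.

On Mercator, area is exaggerated by sec²φ = 1/cos²φ.
At 69.8°: sec²(69.8°) = 1/0.3453² = 8.387.
At 2.6°: sec²(2.6°) = 1/0.9990² = 1.002.
Ratio = 8.387/1.002 = cos²(2.6°)/cos²(69.8°) ≈ 8.37.

8.37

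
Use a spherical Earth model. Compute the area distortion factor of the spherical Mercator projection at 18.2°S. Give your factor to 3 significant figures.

Mercator is conformal, so the point scale is isotropic: h = k = sec φ = 1/cos φ.
Areal scale = k² = sec²φ = 1/cos²(18.2°) = 1/0.9500² = 1.108.

1.11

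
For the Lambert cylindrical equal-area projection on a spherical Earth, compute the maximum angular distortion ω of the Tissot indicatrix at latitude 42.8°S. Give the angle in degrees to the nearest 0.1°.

The Lambert cylindrical equal-area projection is the cylindrical equal-area projection with its standard parallel at the equator (φ₀ = 0). A cylindrical equal-area projection with standard parallel φ₀ has meridian scale h = cos φ / cos φ₀ and parallel scale k = cos φ₀ / cos φ (so areas are preserved, h·k = 1).
At 42.8°: h = 0.7337, k = 1.363; principal scales a = 1.363, b = 0.7337.
sin(ω/2) = (a − b)/(a + b) = 0.6292/2.097 = 0.3001, so ω = 2 arcsin(0.3001) ≈ 34.9°.

34.9°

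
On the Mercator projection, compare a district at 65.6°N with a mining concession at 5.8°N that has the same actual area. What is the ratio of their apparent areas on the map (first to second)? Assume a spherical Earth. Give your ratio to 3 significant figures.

5.80

Mercator areal scale is sec²φ.
At 65.6°: sec²(65.6°) = 1/0.4131² = 5.860.
At 5.8°: sec²(5.8°) = 1/0.9949² = 1.010.
Ratio = 5.860/1.010 = cos²(5.8°)/cos²(65.6°) ≈ 5.80.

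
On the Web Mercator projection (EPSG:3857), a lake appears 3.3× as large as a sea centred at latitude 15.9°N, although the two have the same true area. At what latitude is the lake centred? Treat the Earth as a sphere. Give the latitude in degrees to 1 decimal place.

For equal true areas on Mercator, apparent areas scale as sec²φ, so the ratio is cos²φ₂ / cos²φ₁.
cos²φ₂ / cos²φ₁ = 3.3  ⇒  cos φ₁ = cos 15.9° / √3.3 = 0.9617/1.817 = 0.5294.
φ₁ = arccos(0.5294) ≈ 58.0°.

58.0°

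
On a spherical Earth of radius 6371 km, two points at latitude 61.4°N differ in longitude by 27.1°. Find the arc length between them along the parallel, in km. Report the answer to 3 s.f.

1440 km

Arc length along a parallel = R cos φ · Δλ (with Δλ in radians).
= 6371 × cos 61.4° × (27.1° × π/180) = 6371 × 0.4787 × 0.4730 ≈ 1440 km.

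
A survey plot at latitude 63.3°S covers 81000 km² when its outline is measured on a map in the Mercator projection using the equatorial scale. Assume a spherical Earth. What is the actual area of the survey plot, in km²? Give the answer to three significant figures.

16400 km²

Mercator is conformal, so the point scale is isotropic: h = k = sec φ = 1/cos φ.
Areal scale = k² = sec²φ = 1/cos²(63.3°) = 1/0.4493² = 4.953.
True area = apparent / (areal scale) = 81000 / 4.953 ≈ 16400 km².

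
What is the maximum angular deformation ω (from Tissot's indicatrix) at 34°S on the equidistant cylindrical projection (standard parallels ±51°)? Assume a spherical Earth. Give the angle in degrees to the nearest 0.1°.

15.7°

In the equirectangular projection with standard parallel φ₀ = 51° (x = Rλ cos φ₀, y = Rφ), meridians are true-scale (h = 1) and the parallel scale is k = cos φ₀ / cos φ.
At 34°: h = 1.000, k = 0.7591; principal scales a = 1.000, b = 0.7591.
sin(ω/2) = (a − b)/(a + b) = 0.2409/1.759 = 0.1369, so ω = 2 arcsin(0.1369) ≈ 15.7°.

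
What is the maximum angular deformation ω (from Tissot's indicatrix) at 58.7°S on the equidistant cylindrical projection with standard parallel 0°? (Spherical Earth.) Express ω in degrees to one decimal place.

Plate carrée maps x = Rλ, y = Rφ. The meridian scale is h = 1 and the parallel scale is k = 1/cos φ = sec φ.
At 58.7°: h = 1.000, k = 1.925; principal scales a = 1.925, b = 1.000.
sin(ω/2) = (a − b)/(a + b) = 0.9249/2.925 = 0.3162, so ω = 2 arcsin(0.3162) ≈ 36.9°.

36.9°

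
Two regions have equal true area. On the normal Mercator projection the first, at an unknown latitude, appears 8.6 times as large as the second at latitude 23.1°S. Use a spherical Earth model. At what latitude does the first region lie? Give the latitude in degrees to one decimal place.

71.7°

For equal true areas on Mercator, apparent areas scale as sec²φ, so the ratio is cos²φ₂ / cos²φ₁.
cos²φ₂ / cos²φ₁ = 8.6  ⇒  cos φ₁ = cos 23.1° / √8.6 = 0.9198/2.933 = 0.3137.
φ₁ = arccos(0.3137) ≈ 71.7°.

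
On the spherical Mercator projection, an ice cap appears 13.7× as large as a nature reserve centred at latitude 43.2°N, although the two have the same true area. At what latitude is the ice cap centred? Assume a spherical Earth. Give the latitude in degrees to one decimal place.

On Mercator, (apparent₁)/(apparent₂) = sec²φ₁ / sec²φ₂ when true areas are equal.
cos²φ₂ / cos²φ₁ = 13.7  ⇒  cos φ₁ = cos 43.2° / √13.7 = 0.7290/3.701 = 0.1969.
φ₁ = arccos(0.1969) ≈ 78.6°.

78.6°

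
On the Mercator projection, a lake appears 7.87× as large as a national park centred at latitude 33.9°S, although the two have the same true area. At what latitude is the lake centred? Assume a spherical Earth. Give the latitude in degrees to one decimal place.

On Mercator, (apparent₁)/(apparent₂) = sec²φ₁ / sec²φ₂ when true areas are equal.
cos²φ₂ / cos²φ₁ = 7.87  ⇒  cos φ₁ = cos 33.9° / √7.87 = 0.8300/2.805 = 0.2959.
φ₁ = arccos(0.2959) ≈ 72.8°.

72.8°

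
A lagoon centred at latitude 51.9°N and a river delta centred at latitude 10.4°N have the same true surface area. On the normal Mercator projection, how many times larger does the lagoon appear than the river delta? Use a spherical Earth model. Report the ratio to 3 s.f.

Mercator areal scale is sec²φ.
At 51.9°: sec²(51.9°) = 1/0.6170² = 2.627.
At 10.4°: sec²(10.4°) = 1/0.9836² = 1.034.
Ratio = 2.627/1.034 = cos²(10.4°)/cos²(51.9°) ≈ 2.54.

2.54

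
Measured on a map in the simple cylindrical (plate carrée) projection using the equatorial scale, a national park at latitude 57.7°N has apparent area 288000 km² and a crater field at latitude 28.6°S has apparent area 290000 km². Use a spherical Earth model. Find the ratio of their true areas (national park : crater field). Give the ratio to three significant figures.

0.604

On the plate carrée, areal scale = h·k = 1 × sec φ, so true area = apparent × cos φ.
True area of national park: 288000 × cos(57.7°) = 288000 × 0.5344 = 153900 km².
True area of crater field: 290000 × cos(28.6°) = 290000 × 0.8780 = 254600 km².
Ratio = 153900 / 254600 ≈ 0.604.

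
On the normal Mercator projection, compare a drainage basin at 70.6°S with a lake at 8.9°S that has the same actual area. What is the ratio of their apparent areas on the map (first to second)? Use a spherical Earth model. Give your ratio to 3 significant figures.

8.85

Mercator is conformal with k = sec φ, so areal scale = k² = sec²φ.
At 70.6°: sec²(70.6°) = 1/0.3322² = 9.064.
At 8.9°: sec²(8.9°) = 1/0.9880² = 1.025.
Ratio = 9.064/1.025 = cos²(8.9°)/cos²(70.6°) ≈ 8.85.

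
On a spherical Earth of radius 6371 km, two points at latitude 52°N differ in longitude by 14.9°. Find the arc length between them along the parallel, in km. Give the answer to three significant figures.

1020 km

Arc length along a parallel = R cos φ · Δλ (with Δλ in radians).
= 6371 × cos 52° × (14.9° × π/180) = 6371 × 0.6157 × 0.2601 ≈ 1020 km.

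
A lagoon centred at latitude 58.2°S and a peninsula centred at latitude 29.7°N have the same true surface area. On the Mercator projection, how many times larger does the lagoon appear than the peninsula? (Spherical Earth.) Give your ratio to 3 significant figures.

2.72

On Mercator, area is exaggerated by sec²φ = 1/cos²φ.
At 58.2°: sec²(58.2°) = 1/0.5270² = 3.601.
At 29.7°: sec²(29.7°) = 1/0.8686² = 1.325.
Ratio = 3.601/1.325 = cos²(29.7°)/cos²(58.2°) ≈ 2.72.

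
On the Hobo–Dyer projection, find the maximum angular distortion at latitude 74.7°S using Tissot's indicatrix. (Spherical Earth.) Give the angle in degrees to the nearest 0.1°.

106.4°

The Hobo–Dyer projection is cylindrical equal-area with φ₀ = 37.5°. For cylindrical equal-area with standard parallel φ₀, h = cos φ / cos φ₀ and k = cos φ₀ / cos φ, so h·k = 1.
At 74.7°: h = 0.3326, k = 3.007; principal scales a = 3.007, b = 0.3326.
sin(ω/2) = (a − b)/(a + b) = 2.674/3.339 = 0.8008, so ω = 2 arcsin(0.8008) ≈ 106.4°.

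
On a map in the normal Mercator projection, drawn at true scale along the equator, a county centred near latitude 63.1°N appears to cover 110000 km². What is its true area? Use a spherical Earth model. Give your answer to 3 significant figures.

22500 km²

The Mercator projection is conformal; its linear scale factor is the same in every direction and equals sec φ = 1/cos φ.
Areal scale = k² = sec²φ = 1/cos²(63.1°) = 1/0.4524² = 4.885.
True area = apparent / (areal scale) = 110000 / 4.885 ≈ 22500 km².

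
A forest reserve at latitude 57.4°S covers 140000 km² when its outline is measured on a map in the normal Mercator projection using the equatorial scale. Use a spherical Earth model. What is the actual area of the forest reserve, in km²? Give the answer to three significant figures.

For Mercator, h = k = sec φ (a conformal cylindrical projection has a single point scale, 1/cos φ).
Areal scale = k² = sec²φ = 1/cos²(57.4°) = 1/0.5388² = 3.445.
True area = apparent / (areal scale) = 140000 / 3.445 ≈ 40600 km².

40600 km²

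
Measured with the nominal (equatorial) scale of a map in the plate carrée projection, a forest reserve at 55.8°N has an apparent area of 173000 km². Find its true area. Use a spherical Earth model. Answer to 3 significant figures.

97200 km²

For the equirectangular projection with φ₀ = 0 (plate carrée), h = 1 along meridians and k = sec φ along parallels.
Areal scale = h·k = 1 × sec φ; at 55.8°, h = 1.000, k = 1.779, so h·k = 1.779.
True area = apparent / (areal scale) = 173000 / 1.779 ≈ 97200 km².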